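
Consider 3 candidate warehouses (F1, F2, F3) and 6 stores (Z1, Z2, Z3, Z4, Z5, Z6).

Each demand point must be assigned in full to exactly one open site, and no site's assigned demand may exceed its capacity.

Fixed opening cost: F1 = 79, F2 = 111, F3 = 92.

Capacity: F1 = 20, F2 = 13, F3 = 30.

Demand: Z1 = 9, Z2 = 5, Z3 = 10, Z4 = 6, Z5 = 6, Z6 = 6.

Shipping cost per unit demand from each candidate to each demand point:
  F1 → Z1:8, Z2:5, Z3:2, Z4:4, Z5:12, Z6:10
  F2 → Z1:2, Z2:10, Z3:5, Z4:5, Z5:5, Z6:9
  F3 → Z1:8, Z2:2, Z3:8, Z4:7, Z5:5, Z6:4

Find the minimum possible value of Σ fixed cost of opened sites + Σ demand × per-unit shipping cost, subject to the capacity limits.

Open {F1, F3}; cheapest assignment that respects the capacities:
  F1 (cap 20, load 16): Z3, Z4 — cost 10×2 + 6×4 = 44
  F3 (cap 30, load 26): Z1, Z2, Z5, Z6 — cost 9×8 + 5×2 + 6×5 + 6×4 = 136
  Shipping 180, fixed 171 → total 351.
  Any other capacity-feasible assignment to {F1, F3} ships for at least 180.
Compare {F1, F2, F3}: its best feasible assignment gives total 408.
Compare {F2, F3}: its best feasible assignment gives total 449.
Every other set of open sites that can feasibly serve all demand totals ≥ 408 even under its best assignment. Minimum: 351.

351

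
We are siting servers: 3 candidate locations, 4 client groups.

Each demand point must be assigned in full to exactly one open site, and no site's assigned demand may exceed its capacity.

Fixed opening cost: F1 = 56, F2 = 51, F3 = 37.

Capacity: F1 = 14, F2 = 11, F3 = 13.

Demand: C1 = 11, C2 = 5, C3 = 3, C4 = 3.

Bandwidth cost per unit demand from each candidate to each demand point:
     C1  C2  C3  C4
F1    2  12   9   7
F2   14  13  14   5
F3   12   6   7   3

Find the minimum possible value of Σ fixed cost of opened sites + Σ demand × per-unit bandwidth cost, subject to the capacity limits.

175

Open {F1, F3}; cheapest assignment that respects the capacities:
  F1 (cap 14, load 11): C1 — cost 11×2 = 22
  F3 (cap 13, load 11): C2, C3, C4 — cost 5×6 + 3×7 + 3×3 = 60
  Shipping 82, fixed 93 → total 175.
  Any other capacity-feasible assignment to {F1, F3} ships for at least 82.
Compare {F1, F2, F3}: its best feasible assignment gives total 226.
Compare {F1, F2}: its best feasible assignment gives total 236.
Every other set of open sites that can feasibly serve all demand totals ≥ 226 even under its best assignment. Minimum: 175.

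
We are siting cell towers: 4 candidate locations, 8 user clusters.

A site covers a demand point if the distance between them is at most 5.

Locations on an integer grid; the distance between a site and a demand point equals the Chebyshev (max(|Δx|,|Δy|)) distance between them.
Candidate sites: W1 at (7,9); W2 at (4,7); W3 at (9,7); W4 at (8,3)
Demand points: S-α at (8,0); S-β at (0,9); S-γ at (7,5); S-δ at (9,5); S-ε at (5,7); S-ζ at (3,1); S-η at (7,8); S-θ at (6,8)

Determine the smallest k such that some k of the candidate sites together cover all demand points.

2

Coverage sets (demand points within 5 of each site):
  W1: {S-γ, S-δ, S-ε, S-η, S-θ}
  W2: {S-β, S-γ, S-δ, S-ε, S-η, S-θ}
  W3: {S-γ, S-δ, S-ε, S-η, S-θ}
  W4: {S-α, S-γ, S-δ, S-ε, S-ζ, S-η, S-θ}
No single site covers all 8 demand points.
But {W2, W4} covers everything, so the minimum is 2.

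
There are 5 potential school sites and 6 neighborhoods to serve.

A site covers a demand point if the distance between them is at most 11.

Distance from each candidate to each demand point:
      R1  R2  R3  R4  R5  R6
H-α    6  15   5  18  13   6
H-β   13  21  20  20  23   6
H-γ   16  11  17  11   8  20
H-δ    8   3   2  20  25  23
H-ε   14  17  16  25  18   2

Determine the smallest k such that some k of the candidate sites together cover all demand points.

2

Coverage sets (demand points within 11 of each site):
  H-α: {R1, R3, R6}
  H-β: {R6}
  H-γ: {R2, R4, R5}
  H-δ: {R1, R2, R3}
  H-ε: {R6}
No single site covers all 6 demand points.
But {H-α, H-γ} covers everything, so the minimum is 2.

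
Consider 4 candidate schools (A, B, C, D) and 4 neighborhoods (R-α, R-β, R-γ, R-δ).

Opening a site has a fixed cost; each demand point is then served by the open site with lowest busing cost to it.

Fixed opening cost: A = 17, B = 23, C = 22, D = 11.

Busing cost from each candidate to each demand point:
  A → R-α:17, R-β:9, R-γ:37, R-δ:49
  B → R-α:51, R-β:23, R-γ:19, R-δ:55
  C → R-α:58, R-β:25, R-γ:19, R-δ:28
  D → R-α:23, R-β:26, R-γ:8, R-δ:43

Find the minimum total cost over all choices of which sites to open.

105

Open {A, D}: assign each demand point to its cheapest open site.
  R-α→A 17, R-β→A 9, R-γ→D 8, R-δ→D 43
  busing cost 77, fixed 28 → total 105.
Compare {D}: busing cost 100 + fixed 11 = 111.
Compare {A, C}: busing cost 73 + fixed 39 = 112.
Compare {A, C, D}: busing cost 62 + fixed 50 = 112.
All other subsets cost ≥ 111. Minimum total cost: 105.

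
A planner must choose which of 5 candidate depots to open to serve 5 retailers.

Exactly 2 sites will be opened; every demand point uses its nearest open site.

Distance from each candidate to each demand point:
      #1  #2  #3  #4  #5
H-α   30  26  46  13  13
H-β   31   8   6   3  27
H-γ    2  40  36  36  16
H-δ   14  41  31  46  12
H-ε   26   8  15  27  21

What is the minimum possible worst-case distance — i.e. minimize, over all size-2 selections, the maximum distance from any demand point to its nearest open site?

14

Open {H-β, H-δ}.
  Farthest demand point is #1 at distance 14 (to H-δ); all others are ≤ 14.
With {H-β, H-γ} the worst case is 16.
With {H-α, H-ε} the worst case is 26.
No size-2 selection achieves below 14.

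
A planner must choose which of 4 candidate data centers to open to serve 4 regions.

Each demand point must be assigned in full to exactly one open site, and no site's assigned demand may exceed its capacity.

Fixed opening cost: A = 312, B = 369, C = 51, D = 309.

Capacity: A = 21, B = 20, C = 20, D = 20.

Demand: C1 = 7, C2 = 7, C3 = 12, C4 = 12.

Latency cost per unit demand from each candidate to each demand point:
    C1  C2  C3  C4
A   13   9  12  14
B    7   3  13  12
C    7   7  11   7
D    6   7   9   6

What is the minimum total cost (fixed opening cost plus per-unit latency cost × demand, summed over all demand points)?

Open {C, D}; cheapest assignment that respects the capacities:
  C (cap 20, load 19): C2, C4 — cost 7×7 + 12×7 = 133
  D (cap 20, load 19): C1, C3 — cost 7×6 + 12×9 = 150
  Shipping 283, fixed 360 → total 643.
  Any other capacity-feasible assignment to {C, D} ships for at least 283.
Compare {A, C}: its best feasible assignment gives total 703.
Compare {B, C}: its best feasible assignment gives total 730.
Every other set of open sites that can feasibly serve all demand totals ≥ 703 even under its best assignment. Minimum: 643.

643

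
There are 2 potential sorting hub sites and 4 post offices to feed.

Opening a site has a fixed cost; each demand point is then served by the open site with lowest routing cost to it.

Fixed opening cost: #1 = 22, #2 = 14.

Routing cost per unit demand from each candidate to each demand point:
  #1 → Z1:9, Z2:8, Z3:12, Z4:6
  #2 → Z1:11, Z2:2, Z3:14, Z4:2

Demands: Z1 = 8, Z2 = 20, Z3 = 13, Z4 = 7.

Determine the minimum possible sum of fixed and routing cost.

Open {#1, #2}: assign each demand point to its cheapest open site.
  Z1→#1 8×9=72, Z2→#2 20×2=40, Z3→#1 13×12=156, Z4→#2 7×2=14
  routing cost 282, fixed 36 → total 318.
Compare {#2}: routing cost 324 + fixed 14 = 338.
Compare {#1}: routing cost 430 + fixed 22 = 452.

318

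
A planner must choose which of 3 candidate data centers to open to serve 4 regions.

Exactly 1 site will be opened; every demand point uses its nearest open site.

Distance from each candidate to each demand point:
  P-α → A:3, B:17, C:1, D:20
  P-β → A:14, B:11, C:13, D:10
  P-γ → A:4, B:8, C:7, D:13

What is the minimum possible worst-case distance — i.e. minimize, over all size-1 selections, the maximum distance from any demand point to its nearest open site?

Open {P-γ}.
  Farthest demand point is D at distance 13 (to P-γ); all others are ≤ 13.
With {P-β} the worst case is 14.
With {P-α} the worst case is 20.
No size-1 selection achieves below 13.

13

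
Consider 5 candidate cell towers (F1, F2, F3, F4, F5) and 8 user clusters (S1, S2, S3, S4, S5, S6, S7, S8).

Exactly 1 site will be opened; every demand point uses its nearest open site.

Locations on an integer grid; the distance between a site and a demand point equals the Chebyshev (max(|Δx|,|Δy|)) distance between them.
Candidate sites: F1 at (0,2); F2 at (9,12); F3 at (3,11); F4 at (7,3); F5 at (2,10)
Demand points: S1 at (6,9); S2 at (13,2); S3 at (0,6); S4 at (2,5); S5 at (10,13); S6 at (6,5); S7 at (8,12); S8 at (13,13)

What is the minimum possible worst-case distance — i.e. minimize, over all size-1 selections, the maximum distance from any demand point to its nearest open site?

10

Open {F2}.
  Farthest demand point is S2 at distance 10 (to F2); all others are ≤ 10.
With {F3} the worst case is 10.
With {F4} the worst case is 10.
No size-1 selection achieves below 10.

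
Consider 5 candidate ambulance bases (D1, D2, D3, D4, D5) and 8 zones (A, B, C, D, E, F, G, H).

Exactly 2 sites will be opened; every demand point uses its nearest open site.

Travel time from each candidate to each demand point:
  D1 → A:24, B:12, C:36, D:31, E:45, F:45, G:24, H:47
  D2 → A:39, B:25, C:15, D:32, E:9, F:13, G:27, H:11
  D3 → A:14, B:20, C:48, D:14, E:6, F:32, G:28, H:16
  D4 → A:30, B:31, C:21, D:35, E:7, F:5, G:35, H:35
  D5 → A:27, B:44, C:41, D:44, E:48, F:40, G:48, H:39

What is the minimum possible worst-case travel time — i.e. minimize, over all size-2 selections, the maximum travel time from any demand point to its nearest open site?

Open {D2, D3}.
  Farthest demand point is G at travel time 27 (to D2); all others are ≤ 27.
With {D3, D4} the worst case is 28.
With {D1, D2} the worst case is 31.
No size-2 selection achieves below 27.

27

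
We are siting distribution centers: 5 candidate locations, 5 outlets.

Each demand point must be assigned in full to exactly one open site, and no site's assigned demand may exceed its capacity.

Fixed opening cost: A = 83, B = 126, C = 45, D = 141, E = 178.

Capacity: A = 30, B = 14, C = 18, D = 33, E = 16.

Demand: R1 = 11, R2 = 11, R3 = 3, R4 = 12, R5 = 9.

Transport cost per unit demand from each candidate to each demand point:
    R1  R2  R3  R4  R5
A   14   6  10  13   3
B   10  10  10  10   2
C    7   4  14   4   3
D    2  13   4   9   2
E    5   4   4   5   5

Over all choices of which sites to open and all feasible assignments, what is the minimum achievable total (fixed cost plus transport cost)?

420

Open {C, D}; cheapest assignment that respects the capacities:
  C (cap 18, load 14): R2, R3 — cost 11×4 + 3×14 = 86
  D (cap 33, load 32): R1, R4, R5 — cost 11×2 + 12×9 + 9×2 = 148
  Shipping 234, fixed 186 → total 420.
  Any other capacity-feasible assignment to {C, D} ships for at least 234.
Compare {A, C, D}: its best feasible assignment gives total 435.
Compare {A, D}: its best feasible assignment gives total 459.
Every other set of open sites that can feasibly serve all demand totals ≥ 435 even under its best assignment. Minimum: 420.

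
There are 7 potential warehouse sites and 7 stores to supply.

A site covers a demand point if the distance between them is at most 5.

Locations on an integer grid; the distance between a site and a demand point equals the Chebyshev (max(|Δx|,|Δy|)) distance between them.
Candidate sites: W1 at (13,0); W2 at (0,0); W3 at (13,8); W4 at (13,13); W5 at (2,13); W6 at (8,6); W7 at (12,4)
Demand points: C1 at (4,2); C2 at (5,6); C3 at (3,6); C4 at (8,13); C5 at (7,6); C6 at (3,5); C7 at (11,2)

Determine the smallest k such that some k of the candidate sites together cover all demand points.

2

Coverage sets (demand points within 5 of each site):
  W1: {C7}
  W2: {C1, C6}
  W3: {C4}
  W4: {C4}
  W5: {}
  W6: {C1, C2, C3, C5, C6, C7}
  W7: {C5, C7}
No single site covers all 7 demand points.
But {W3, W6} covers everything, so the minimum is 2.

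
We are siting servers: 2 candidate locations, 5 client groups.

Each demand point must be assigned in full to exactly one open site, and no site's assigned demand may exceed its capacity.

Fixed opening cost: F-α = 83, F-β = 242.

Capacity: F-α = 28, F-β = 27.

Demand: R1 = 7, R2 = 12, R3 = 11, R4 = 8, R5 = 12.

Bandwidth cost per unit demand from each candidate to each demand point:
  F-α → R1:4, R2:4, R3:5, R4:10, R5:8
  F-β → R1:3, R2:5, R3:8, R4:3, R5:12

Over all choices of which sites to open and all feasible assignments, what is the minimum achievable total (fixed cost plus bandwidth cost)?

Open {F-α, F-β}; cheapest assignment that respects the capacities:
  F-α (cap 28, load 23): R3, R5 — cost 11×5 + 12×8 = 151
  F-β (cap 27, load 27): R1, R2, R4 — cost 7×3 + 12×5 + 8×3 = 105
  Shipping 256, fixed 325 → total 581.
  Any other capacity-feasible assignment to {F-α, F-β} ships for at least 256.
Total demand is 50 and no other set of sites has combined capacity ≥ 50, so {F-α, F-β} is the only feasible choice of open sites. Minimum: 581.

581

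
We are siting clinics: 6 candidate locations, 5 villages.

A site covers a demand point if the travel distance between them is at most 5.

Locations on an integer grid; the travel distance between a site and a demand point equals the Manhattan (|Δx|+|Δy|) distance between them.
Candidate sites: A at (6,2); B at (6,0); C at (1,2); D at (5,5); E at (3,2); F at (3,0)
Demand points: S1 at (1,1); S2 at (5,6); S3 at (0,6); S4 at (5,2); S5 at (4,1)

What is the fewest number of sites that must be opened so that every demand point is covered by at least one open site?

Coverage sets (demand points within 5 of each site):
  A: {S2, S4, S5}
  B: {S4, S5}
  C: {S1, S3, S4, S5}
  D: {S2, S4, S5}
  E: {S1, S4, S5}
  F: {S1, S4, S5}
No single site covers all 5 demand points.
But {A, C} covers everything, so the minimum is 2.

2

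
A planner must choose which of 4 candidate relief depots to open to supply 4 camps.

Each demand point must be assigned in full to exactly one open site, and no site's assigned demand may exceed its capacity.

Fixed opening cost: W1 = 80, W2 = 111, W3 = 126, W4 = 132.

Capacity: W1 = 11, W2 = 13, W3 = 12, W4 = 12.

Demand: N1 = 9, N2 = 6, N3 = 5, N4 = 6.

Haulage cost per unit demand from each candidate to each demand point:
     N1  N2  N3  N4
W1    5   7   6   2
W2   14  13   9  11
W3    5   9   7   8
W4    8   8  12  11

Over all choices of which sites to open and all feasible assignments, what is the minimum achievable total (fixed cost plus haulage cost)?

473

Open {W1, W3, W4}; cheapest assignment that respects the capacities:
  W1 (cap 11, load 11): N3, N4 — cost 5×6 + 6×2 = 42
  W3 (cap 12, load 9): N1 — cost 9×5 = 45
  W4 (cap 12, load 6): N2 — cost 6×8 = 48
  Shipping 135, fixed 338 → total 473.
  Any other capacity-feasible assignment to {W1, W3, W4} ships for at least 135.
Compare {W1, W2, W3}: its best feasible assignment gives total 482.
Compare {W1, W2, W4}: its best feasible assignment gives total 515.
Every other set of open sites that can feasibly serve all demand totals ≥ 482 even under its best assignment. Minimum: 473.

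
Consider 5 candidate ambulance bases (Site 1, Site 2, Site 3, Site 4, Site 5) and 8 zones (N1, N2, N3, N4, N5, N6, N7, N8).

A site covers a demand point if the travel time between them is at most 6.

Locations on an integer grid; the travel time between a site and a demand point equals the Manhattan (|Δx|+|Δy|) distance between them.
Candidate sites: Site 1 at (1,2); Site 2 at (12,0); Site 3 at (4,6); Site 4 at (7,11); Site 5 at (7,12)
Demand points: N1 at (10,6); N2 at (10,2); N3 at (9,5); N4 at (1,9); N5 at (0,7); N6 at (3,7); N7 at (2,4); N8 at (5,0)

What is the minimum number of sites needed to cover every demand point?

3

Coverage sets (demand points within 6 of each site):
  Site 1: {N5, N7, N8}
  Site 2: {N2}
  Site 3: {N1, N3, N4, N5, N6, N7}
  Site 4: {}
  Site 5: {}
No 2 sites suffice: every size-2 union leaves at least one demand point uncovered.
But {Site 1, Site 2, Site 3} covers everything, so the minimum is 3.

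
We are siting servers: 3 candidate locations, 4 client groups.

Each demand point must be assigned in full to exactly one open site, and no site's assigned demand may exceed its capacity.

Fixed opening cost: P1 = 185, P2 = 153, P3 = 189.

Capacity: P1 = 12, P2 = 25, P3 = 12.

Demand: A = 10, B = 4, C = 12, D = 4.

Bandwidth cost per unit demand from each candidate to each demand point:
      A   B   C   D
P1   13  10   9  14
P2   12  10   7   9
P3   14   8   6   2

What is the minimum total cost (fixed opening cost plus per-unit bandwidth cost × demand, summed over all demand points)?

Open {P2, P3}; cheapest assignment that respects the capacities:
  P2 (cap 25, load 22): A, C — cost 10×12 + 12×7 = 204
  P3 (cap 12, load 8): B, D — cost 4×8 + 4×2 = 40
  Shipping 244, fixed 342 → total 586.
  Any other capacity-feasible assignment to {P2, P3} ships for at least 244.
Compare {P1, P2}: its best feasible assignment gives total 628.
Compare {P1, P2, P3}: its best feasible assignment gives total 771.
Every other set of open sites that can feasibly serve all demand totals ≥ 628 even under its best assignment. Minimum: 586.

586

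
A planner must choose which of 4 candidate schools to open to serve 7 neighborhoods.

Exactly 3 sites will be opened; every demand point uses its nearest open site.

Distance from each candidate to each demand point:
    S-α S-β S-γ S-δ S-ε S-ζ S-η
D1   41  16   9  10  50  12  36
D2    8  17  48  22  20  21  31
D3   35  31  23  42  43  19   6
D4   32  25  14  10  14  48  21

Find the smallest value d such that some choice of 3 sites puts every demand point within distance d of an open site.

Open {D2, D3, D4}.
  Farthest demand point is S-ζ at distance 19 (to D3); all others are ≤ 19.
With {D1, D2, D3} the worst case is 20.
With {D1, D2, D4} the worst case is 21.
No size-3 selection achieves below 19.

19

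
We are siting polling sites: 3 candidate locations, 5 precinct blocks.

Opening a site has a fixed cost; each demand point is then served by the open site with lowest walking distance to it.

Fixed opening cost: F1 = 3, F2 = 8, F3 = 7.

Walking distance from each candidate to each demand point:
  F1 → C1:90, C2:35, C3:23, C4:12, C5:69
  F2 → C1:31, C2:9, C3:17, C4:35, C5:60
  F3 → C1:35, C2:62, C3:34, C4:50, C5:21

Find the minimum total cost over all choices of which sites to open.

108

Open {F1, F2, F3}: assign each demand point to its cheapest open site.
  C1→F2 31, C2→F2 9, C3→F2 17, C4→F1 12, C5→F3 21
  walking distance 90, fixed 18 → total 108.
Compare {F2, F3}: walking distance 113 + fixed 15 = 128.
Compare {F1, F3}: walking distance 126 + fixed 10 = 136.
Compare {F1, F2}: walking distance 129 + fixed 11 = 140.
All other subsets cost ≥ 128. Minimum total cost: 108.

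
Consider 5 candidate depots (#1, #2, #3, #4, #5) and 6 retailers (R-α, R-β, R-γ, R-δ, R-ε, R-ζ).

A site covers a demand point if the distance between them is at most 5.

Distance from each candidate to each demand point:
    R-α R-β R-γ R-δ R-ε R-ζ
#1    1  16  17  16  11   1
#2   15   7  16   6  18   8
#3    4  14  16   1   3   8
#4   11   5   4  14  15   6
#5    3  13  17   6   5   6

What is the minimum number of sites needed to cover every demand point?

3

Coverage sets (demand points within 5 of each site):
  #1: {R-α, R-ζ}
  #2: {}
  #3: {R-α, R-δ, R-ε}
  #4: {R-β, R-γ}
  #5: {R-α, R-ε}
No 2 sites suffice: every size-2 union leaves at least one demand point uncovered.
But {#1, #3, #4} covers everything, so the minimum is 3.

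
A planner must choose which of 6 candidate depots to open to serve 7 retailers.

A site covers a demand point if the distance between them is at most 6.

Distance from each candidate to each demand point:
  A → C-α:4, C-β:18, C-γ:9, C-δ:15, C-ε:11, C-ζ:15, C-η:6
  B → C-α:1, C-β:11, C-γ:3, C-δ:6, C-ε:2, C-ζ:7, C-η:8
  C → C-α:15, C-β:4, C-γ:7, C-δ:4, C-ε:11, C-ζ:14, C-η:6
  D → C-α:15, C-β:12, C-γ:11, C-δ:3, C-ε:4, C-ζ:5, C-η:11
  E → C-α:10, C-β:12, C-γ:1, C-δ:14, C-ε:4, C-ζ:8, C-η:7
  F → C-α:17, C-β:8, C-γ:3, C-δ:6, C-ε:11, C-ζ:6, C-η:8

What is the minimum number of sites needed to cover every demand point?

Coverage sets (demand points within 6 of each site):
  A: {C-α, C-η}
  B: {C-α, C-γ, C-δ, C-ε}
  C: {C-β, C-δ, C-η}
  D: {C-δ, C-ε, C-ζ}
  E: {C-γ, C-ε}
  F: {C-γ, C-δ, C-ζ}
No 2 sites suffice: every size-2 union leaves at least one demand point uncovered.
But {B, C, D} covers everything, so the minimum is 3.

3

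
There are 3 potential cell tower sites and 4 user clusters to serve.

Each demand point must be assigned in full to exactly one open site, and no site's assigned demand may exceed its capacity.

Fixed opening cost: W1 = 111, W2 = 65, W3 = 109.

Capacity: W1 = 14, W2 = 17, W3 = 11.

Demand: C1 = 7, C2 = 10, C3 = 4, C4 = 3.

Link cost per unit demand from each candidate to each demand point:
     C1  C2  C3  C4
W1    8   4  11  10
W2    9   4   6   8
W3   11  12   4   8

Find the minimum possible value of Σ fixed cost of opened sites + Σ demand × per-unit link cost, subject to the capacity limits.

Open {W2, W3}; cheapest assignment that respects the capacities:
  W2 (cap 17, load 17): C1, C2 — cost 7×9 + 10×4 = 103
  W3 (cap 11, load 7): C3, C4 — cost 4×4 + 3×8 = 40
  Shipping 143, fixed 174 → total 317.
  Any other capacity-feasible assignment to {W2, W3} ships for at least 143.
Compare {W1, W2}: its best feasible assignment gives total 320.
Compare {W1, W3}: its best feasible assignment gives total 383.
Every other set of open sites that can feasibly serve all demand totals ≥ 320 even under its best assignment. Minimum: 317.

317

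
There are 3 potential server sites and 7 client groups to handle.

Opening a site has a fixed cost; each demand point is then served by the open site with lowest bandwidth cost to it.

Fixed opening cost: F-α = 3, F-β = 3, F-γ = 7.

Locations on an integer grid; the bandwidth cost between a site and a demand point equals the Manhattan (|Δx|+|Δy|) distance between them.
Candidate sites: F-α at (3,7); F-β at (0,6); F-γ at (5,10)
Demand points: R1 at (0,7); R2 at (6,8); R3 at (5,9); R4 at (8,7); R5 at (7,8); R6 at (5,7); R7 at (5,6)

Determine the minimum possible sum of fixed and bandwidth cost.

29

Open {F-α}: assign each demand point to its cheapest open site.
  R1→F-α 3, R2→F-α 4, R3→F-α 4, R4→F-α 5, R5→F-α 5, R6→F-α 2, R7→F-α 3
  bandwidth cost 26, fixed 3 → total 29.
Compare {F-α, F-β}: bandwidth cost 24 + fixed 6 = 30.
Compare {F-α, F-γ}: bandwidth cost 21 + fixed 10 = 31.
Compare {F-β, F-γ}: bandwidth cost 22 + fixed 10 = 32.
All other subsets cost ≥ 30. Minimum total cost: 29.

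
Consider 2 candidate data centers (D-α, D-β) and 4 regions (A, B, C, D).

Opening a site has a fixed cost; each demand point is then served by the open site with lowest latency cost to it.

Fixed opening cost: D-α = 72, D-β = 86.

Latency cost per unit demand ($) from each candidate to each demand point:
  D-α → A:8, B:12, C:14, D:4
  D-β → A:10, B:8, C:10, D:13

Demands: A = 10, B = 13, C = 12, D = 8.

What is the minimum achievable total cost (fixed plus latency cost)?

494

Open {D-α, D-β}: assign each demand point to its cheapest open site.
  A→D-α 10×8=80, B→D-β 13×8=104, C→D-β 12×10=120, D→D-α 8×4=32
  latency cost 336, fixed 158 → total 494.
Compare {D-α}: latency cost 436 + fixed 72 = 508.
Compare {D-β}: latency cost 428 + fixed 86 = 514.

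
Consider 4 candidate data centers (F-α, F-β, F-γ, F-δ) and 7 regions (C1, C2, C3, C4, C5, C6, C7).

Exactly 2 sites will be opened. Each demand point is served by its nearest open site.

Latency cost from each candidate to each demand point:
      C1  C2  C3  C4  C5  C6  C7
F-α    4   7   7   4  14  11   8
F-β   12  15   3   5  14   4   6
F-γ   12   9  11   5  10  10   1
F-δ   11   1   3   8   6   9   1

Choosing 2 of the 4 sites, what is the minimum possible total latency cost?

28

Open {F-α, F-δ}.
  C1→F-α 4, C2→F-δ 1, C3→F-δ 3, C4→F-α 4, C5→F-δ 6, C6→F-δ 9, C7→F-δ 1  ⇒ total 28.
Compare {F-β, F-δ}: total 31.
Compare {F-γ, F-δ}: total 36.
No size-2 selection does better; minimum is 28.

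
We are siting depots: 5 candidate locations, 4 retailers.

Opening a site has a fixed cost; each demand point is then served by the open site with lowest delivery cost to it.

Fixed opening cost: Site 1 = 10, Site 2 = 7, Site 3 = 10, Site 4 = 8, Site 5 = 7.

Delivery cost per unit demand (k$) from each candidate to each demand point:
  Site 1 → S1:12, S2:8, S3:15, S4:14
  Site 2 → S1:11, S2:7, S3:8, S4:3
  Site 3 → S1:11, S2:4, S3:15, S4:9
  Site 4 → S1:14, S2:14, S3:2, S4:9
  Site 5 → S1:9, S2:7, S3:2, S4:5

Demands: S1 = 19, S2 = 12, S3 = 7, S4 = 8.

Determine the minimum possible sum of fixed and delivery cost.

Open {Site 2, Site 3, Site 5}: assign each demand point to its cheapest open site.
  S1→Site 5 19×9=171, S2→Site 3 12×4=48, S3→Site 5 7×2=14, S4→Site 2 8×3=24
  delivery cost 257, fixed 24 → total 281.
Compare {Site 2, Site 3, Site 4, Site 5}: delivery cost 257 + fixed 32 = 289.
Compare {Site 3, Site 5}: delivery cost 273 + fixed 17 = 290.
Compare {Site 1, Site 2, Site 3, Site 5}: delivery cost 257 + fixed 34 = 291.
All other subsets cost ≥ 289. Minimum total cost: 281.

281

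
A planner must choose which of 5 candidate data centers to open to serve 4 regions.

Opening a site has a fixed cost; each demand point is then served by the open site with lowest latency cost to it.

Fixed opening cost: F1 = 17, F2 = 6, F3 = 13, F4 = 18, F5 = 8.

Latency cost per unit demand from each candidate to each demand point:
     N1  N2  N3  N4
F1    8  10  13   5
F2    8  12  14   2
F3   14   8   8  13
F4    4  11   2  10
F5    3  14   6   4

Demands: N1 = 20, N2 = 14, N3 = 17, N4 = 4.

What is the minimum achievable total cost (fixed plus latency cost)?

Open {F2, F3, F4, F5}: assign each demand point to its cheapest open site.
  N1→F5 20×3=60, N2→F3 14×8=112, N3→F4 17×2=34, N4→F2 4×2=8
  latency cost 214, fixed 45 → total 259.
Compare {F3, F4, F5}: latency cost 222 + fixed 39 = 261.
Compare {F2, F3, F4}: latency cost 234 + fixed 37 = 271.
Compare {F1, F2, F3, F4, F5}: latency cost 214 + fixed 62 = 276.
All other subsets cost ≥ 261. Minimum total cost: 259.

259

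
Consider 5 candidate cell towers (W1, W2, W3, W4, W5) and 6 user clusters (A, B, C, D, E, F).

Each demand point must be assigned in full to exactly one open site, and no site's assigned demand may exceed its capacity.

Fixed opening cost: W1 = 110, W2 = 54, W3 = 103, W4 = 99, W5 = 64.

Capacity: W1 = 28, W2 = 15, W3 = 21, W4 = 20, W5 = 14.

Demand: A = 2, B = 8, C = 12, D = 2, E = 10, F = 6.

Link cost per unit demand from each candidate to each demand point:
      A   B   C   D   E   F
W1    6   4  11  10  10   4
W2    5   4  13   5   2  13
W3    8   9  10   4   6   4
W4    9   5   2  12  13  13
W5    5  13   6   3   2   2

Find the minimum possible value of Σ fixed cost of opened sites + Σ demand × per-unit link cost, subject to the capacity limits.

329

Open {W2, W4, W5}; cheapest assignment that respects the capacities:
  W2 (cap 15, load 12): A, E — cost 2×5 + 10×2 = 30
  W4 (cap 20, load 20): B, C — cost 8×5 + 12×2 = 64
  W5 (cap 14, load 8): D, F — cost 2×3 + 6×2 = 18
  Shipping 112, fixed 217 → total 329.
  Any other capacity-feasible assignment to {W2, W4, W5} ships for at least 112.
Compare {W3, W4}: its best feasible assignment gives total 374.
Compare {W2, W3, W4}: its best feasible assignment gives total 382.
Every other set of open sites that can feasibly serve all demand totals ≥ 374 even under its best assignment. Minimum: 329.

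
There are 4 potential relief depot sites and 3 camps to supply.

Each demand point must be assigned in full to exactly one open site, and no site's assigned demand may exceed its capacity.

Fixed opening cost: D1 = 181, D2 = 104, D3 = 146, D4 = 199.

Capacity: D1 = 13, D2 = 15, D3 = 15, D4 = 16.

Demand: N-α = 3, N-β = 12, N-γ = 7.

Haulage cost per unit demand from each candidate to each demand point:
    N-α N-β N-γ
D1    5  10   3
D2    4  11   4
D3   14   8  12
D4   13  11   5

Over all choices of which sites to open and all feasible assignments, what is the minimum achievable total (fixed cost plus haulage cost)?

Open {D2, D3}; cheapest assignment that respects the capacities:
  D2 (cap 15, load 10): N-α, N-γ — cost 3×4 + 7×4 = 40
  D3 (cap 15, load 12): N-β — cost 12×8 = 96
  Shipping 136, fixed 250 → total 386.
  Any other capacity-feasible assignment to {D2, D3} ships for at least 136.
Compare {D1, D2}: its best feasible assignment gives total 445.
Compare {D1, D3}: its best feasible assignment gives total 459.
Every other set of open sites that can feasibly serve all demand totals ≥ 445 even under its best assignment. Minimum: 386.

386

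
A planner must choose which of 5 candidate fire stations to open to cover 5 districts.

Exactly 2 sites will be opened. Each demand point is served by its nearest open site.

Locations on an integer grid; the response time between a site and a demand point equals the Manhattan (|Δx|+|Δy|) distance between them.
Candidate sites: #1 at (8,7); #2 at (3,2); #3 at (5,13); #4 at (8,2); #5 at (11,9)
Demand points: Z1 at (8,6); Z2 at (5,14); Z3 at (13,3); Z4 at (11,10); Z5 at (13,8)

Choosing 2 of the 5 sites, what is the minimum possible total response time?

Open {#3, #5}.
  Z1→#5 6, Z2→#3 1, Z3→#5 8, Z4→#5 1, Z5→#5 3  ⇒ total 19.
Compare {#1, #3}: total 23.
Compare {#1, #5}: total 23.
No size-2 selection does better; minimum is 19.

19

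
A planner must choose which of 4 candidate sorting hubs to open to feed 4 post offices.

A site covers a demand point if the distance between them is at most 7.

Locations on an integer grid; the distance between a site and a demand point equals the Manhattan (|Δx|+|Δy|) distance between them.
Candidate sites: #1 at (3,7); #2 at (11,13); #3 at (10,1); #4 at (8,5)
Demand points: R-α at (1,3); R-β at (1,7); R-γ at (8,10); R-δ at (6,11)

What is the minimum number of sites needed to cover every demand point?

2

Coverage sets (demand points within 7 of each site):
  #1: {R-α, R-β, R-δ}
  #2: {R-γ, R-δ}
  #3: {}
  #4: {R-γ}
No single site covers all 4 demand points.
But {#1, #2} covers everything, so the minimum is 2.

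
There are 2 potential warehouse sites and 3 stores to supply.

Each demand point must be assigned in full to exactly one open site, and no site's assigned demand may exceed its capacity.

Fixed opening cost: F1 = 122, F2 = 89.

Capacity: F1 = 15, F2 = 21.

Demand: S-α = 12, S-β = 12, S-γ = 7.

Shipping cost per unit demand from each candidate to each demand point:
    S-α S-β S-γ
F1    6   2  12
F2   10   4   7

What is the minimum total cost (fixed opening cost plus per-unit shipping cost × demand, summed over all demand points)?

Open {F1, F2}; cheapest assignment that respects the capacities:
  F1 (cap 15, load 12): S-α — cost 12×6 = 72
  F2 (cap 21, load 19): S-β, S-γ — cost 12×4 + 7×7 = 97
  Shipping 169, fixed 211 → total 380.
  Any other capacity-feasible assignment to {F1, F2} ships for at least 169.
Total demand is 31 and no other set of sites has combined capacity ≥ 31, so {F1, F2} is the only feasible choice of open sites. Minimum: 380.

380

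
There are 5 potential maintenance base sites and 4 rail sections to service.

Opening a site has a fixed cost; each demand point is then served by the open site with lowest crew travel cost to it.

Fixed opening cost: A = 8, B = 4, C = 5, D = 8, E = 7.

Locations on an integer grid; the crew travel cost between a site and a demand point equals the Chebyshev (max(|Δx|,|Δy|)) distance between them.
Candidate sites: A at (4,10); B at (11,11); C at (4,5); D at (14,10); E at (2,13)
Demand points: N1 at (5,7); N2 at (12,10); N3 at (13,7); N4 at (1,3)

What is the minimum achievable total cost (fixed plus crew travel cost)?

Open {B, C}: assign each demand point to its cheapest open site.
  N1→C 2, N2→B 1, N3→B 4, N4→C 3
  crew travel cost 10, fixed 9 → total 19.
Compare {C, D}: crew travel cost 10 + fixed 13 = 23.
Compare {B}: crew travel cost 21 + fixed 4 = 25.
Compare {B, C, D}: crew travel cost 9 + fixed 17 = 26.
All other subsets cost ≥ 23. Minimum total cost: 19.

19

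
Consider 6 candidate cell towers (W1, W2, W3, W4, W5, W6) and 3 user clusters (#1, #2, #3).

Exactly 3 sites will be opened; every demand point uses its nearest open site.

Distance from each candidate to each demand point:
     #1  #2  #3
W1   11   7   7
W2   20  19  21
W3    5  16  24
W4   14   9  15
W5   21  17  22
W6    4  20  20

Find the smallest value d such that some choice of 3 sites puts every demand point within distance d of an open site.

7

Open {W1, W2, W3}.
  Farthest demand point is #2 at distance 7 (to W1); all others are ≤ 7.
With {W1, W2, W6} the worst case is 7.
With {W1, W3, W4} the worst case is 7.
No size-3 selection achieves below 7.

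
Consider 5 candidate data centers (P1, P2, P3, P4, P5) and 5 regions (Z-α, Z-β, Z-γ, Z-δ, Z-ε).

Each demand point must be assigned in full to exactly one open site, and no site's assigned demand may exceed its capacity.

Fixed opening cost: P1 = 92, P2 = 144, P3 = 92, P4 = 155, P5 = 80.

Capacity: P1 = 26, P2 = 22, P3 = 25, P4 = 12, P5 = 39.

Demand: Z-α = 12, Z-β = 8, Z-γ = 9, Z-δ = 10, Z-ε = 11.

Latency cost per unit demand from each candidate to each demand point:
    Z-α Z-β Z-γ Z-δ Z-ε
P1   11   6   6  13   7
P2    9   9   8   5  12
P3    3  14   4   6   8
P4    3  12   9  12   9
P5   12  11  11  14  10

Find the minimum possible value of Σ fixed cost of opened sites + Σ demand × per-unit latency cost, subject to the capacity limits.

565

Open {P3, P5}; cheapest assignment that respects the capacities:
  P3 (cap 25, load 22): Z-α, Z-δ — cost 12×3 + 10×6 = 96
  P5 (cap 39, load 28): Z-β, Z-γ, Z-ε — cost 8×11 + 9×11 + 11×10 = 297
  Shipping 393, fixed 172 → total 565.
  Any other capacity-feasible assignment to {P3, P5} ships for at least 393.
Compare {P1, P3, P5}: its best feasible assignment gives total 572.
Compare {P1, P2, P3}: its best feasible assignment gives total 575.
Every other set of open sites that can feasibly serve all demand totals ≥ 572 even under its best assignment. Minimum: 565.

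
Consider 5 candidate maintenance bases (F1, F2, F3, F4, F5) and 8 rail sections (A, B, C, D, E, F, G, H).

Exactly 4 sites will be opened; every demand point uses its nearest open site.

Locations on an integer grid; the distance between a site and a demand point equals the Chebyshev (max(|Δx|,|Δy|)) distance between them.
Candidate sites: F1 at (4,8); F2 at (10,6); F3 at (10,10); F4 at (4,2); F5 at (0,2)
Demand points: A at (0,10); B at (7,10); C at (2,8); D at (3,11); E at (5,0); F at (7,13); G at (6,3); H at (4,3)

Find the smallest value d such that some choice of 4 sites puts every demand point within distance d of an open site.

4

Open {F1, F2, F3, F4}.
  Farthest demand point is A at distance 4 (to F1); all others are ≤ 4.
With {F1, F3, F4, F5} the worst case is 4.
With {F1, F2, F3, F5} the worst case is 5.
No size-4 selection achieves below 4.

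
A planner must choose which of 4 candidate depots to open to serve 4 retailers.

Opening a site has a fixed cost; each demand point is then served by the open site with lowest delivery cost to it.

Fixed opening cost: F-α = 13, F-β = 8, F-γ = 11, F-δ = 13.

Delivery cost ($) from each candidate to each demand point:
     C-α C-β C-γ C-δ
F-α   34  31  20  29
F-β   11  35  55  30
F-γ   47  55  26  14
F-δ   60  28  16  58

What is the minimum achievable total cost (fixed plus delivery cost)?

Open {F-β, F-γ, F-δ}: assign each demand point to its cheapest open site.
  C-α→F-β 11, C-β→F-δ 28, C-γ→F-δ 16, C-δ→F-γ 14
  delivery cost 69, fixed 32 → total 101.
Compare {F-β, F-γ}: delivery cost 86 + fixed 19 = 105.
Compare {F-β, F-δ}: delivery cost 85 + fixed 21 = 106.
Compare {F-α, F-β, F-γ}: delivery cost 76 + fixed 32 = 108.
All other subsets cost ≥ 105. Minimum total cost: 101.

101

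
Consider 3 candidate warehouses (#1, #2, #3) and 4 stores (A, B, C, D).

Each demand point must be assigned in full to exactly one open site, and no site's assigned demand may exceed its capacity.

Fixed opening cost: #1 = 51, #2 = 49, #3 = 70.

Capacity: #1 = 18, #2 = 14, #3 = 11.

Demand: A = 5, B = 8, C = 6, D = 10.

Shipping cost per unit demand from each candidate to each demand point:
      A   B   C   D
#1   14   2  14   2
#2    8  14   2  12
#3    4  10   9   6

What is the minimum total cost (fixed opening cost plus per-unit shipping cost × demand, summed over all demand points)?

188

Open {#1, #2}; cheapest assignment that respects the capacities:
  #1 (cap 18, load 18): B, D — cost 8×2 + 10×2 = 36
  #2 (cap 14, load 11): A, C — cost 5×8 + 6×2 = 52
  Shipping 88, fixed 100 → total 188.
  Any other capacity-feasible assignment to {#1, #2} ships for at least 88.
Compare {#1, #3}: its best feasible assignment gives total 231.
Compare {#1, #2, #3}: its best feasible assignment gives total 238.
Every other set of open sites that can feasibly serve all demand totals ≥ 231 even under its best assignment. Minimum: 188.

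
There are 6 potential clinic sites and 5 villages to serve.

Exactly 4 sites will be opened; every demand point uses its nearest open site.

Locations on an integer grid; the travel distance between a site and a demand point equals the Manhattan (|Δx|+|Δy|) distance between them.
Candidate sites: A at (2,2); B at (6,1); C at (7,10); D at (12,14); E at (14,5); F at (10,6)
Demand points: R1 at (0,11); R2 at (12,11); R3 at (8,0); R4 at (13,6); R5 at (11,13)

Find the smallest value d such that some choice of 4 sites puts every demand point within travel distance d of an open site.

8

Open {A, B, C, E}.
  Farthest demand point is R1 at travel distance 8 (to C); all others are ≤ 8.
With {A, B, C, F} the worst case is 8.
With {A, C, D, E} the worst case is 8.
No size-4 selection achieves below 8.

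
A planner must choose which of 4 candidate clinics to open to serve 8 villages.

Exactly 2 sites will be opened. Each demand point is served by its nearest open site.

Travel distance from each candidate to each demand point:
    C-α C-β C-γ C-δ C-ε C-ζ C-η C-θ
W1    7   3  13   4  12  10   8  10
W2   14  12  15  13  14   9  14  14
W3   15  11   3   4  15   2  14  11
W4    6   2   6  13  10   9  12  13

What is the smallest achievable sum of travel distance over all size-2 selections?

49

Open {W1, W3}.
  C-α→W1 7, C-β→W1 3, C-γ→W3 3, C-δ→W1 4, C-ε→W1 12, C-ζ→W3 2, C-η→W1 8, C-θ→W1 10  ⇒ total 49.
Compare {W3, W4}: total 50.
Compare {W1, W4}: total 55.
No size-2 selection does better; minimum is 49.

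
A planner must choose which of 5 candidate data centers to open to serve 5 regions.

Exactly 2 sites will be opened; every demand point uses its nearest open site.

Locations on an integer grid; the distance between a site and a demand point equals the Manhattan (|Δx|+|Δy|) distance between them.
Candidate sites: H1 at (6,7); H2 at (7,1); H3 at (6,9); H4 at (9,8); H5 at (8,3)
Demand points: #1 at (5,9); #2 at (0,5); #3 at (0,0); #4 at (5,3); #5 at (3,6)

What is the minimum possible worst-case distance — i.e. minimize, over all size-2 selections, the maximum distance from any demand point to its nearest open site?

Open {H1, H2}.
  Farthest demand point is #2 at distance 8 (to H1); all others are ≤ 8.
With {H2, H3} the worst case is 10.
With {H2, H5} the worst case is 10.
No size-2 selection achieves below 8.

8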